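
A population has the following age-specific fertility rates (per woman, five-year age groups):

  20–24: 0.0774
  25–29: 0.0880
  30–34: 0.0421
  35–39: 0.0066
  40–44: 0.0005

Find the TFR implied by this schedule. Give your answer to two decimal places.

Sum of ASFRs = 0.0774 + 0.0880 + 0.0421 + 0.0066 + 0.0005 = 0.2146
TFR = 5 × 0.2146 = 1.073

1.07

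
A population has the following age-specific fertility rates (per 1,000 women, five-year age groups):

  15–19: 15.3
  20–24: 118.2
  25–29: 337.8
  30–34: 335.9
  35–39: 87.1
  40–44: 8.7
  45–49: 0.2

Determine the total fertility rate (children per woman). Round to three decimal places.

Sum of ASFRs = 15.3 + 118.2 + 337.8 + 335.9 + 87.1 + 8.7 + 0.2 = 903.2
TFR = 5 × 903.2 / 1000 = 4.516

4.516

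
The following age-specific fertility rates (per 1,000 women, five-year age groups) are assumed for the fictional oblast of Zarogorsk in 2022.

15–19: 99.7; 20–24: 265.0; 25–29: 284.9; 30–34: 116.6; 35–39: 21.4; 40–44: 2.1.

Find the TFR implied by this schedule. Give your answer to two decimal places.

3.95

Sum of ASFRs = 99.7 + 265.0 + 284.9 + 116.6 + 21.4 + 2.1 = 789.7
TFR = 5 × 789.7 / 1000 = 3.9485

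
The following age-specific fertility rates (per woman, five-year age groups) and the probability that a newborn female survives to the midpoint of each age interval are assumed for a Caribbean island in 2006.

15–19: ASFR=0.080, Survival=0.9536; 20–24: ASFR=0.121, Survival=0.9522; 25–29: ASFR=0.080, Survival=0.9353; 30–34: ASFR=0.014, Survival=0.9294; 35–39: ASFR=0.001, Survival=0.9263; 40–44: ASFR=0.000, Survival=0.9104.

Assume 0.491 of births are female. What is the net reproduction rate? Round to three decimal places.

Proportion female at birth = 0.491.
Each age group contributes 5 × ASFR × survival:
  15–19: 5 × 0.080 × 0.9536 = 0.38144
  20–24: 5 × 0.121 × 0.9522 = 0.57608
  25–29: 5 × 0.080 × 0.9353 = 0.37412
  30–34: 5 × 0.014 × 0.9294 = 0.06506
  35–39: 5 × 0.001 × 0.9263 = 0.00463
  40–44: 5 × 0.000 × 0.9104 = 0.00000
Sum = 1.40133
NRR = 0.491 × 1.40133 = 0.68805
An NRR under 1 implies long-run decline under these rates.

0.688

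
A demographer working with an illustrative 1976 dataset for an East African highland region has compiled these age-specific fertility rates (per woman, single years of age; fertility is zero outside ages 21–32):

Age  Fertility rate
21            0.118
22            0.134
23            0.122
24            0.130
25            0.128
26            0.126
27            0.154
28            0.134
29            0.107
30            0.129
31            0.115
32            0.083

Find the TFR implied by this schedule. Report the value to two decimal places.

1.48

Sum of ASFRs = 0.118 + 0.134 + 0.122 + 0.130 + 0.128 + 0.126 + 0.154 + 0.134 + 0.107 + 0.129 + 0.115 + 0.083 = 1.480
TFR = 1.48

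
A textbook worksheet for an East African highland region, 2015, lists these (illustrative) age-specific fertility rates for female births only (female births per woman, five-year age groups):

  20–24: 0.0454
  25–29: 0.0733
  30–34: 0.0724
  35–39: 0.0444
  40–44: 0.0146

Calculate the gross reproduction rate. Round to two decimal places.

Sum of female ASFRs = 0.0454 + 0.0733 + 0.0724 + 0.0444 + 0.0146 = 0.2501
GRR = 5 × 0.2501 = 1.2505

1.25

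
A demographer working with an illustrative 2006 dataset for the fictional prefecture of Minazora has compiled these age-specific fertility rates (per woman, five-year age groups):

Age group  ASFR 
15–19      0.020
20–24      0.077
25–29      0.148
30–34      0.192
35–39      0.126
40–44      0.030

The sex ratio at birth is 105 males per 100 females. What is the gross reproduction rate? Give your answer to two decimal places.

Proportion female at birth = 100 / (100 + 105) = 0.48780.
Sum of ASFRs = 0.020 + 0.077 + 0.148 + 0.192 + 0.126 + 0.030 = 0.593
TFR = 5 × 0.593 = 2.965
GRR = 0.48780 × 2.965 = 1.44633

1.45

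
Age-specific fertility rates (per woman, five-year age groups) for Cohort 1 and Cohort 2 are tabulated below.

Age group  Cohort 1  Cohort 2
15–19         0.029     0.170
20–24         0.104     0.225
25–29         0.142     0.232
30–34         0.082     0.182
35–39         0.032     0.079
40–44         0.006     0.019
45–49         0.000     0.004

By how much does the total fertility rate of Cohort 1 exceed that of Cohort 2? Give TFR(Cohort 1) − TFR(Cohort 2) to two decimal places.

Cohort 1:
  Sum of ASFRs = 0.029 + 0.104 + 0.142 + 0.082 + 0.032 + 0.006 + 0.000 = 0.395
  TFR = 5 × 0.395 = 1.975
Cohort 2:
  Sum of ASFRs = 0.170 + 0.225 + 0.232 + 0.182 + 0.079 + 0.019 + 0.004 = 0.911
  TFR = 5 × 0.911 = 4.555
Difference = 1.975 − 4.555 = -2.58

-2.58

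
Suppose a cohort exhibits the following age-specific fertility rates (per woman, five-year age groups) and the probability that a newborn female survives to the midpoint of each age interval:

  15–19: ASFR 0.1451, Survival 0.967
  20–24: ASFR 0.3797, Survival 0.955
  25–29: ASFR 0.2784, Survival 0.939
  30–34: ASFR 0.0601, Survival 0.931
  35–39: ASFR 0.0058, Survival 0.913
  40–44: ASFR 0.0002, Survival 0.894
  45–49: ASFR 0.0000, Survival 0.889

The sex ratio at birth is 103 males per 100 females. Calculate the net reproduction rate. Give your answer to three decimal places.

2.034

Proportion female at birth = 100 / (100 + 103) = 0.49261.
Survival-weighted fertility by age (5·fₓ·Sₓ):
  15–19: 5 × 0.1451 × 0.967 = 0.70156
  20–24: 5 × 0.3797 × 0.955 = 1.81307
  25–29: 5 × 0.2784 × 0.939 = 1.30709
  30–34: 5 × 0.0601 × 0.931 = 0.27977
  35–39: 5 × 0.0058 × 0.913 = 0.02648
  40–44: 5 × 0.0002 × 0.894 = 0.00089
  45–49: 5 × 0.0000 × 0.889 = 0.00000
Sum = 4.12886
NRR = 0.49261 × 4.12886 = 2.03392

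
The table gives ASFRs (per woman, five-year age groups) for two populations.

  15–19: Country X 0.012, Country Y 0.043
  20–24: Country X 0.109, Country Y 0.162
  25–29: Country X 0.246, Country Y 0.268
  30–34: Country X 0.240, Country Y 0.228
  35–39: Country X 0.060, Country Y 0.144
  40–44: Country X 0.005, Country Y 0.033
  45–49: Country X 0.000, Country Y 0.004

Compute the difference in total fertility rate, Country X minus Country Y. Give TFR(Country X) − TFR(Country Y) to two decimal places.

Country X:
  Sum of ASFRs = 0.012 + 0.109 + 0.246 + 0.240 + 0.060 + 0.005 + 0.000 = 0.672
  TFR = 5 × 0.672 = 3.36
Country Y:
  Sum of ASFRs = 0.043 + 0.162 + 0.268 + 0.228 + 0.144 + 0.033 + 0.004 = 0.882
  TFR = 5 × 0.882 = 4.41
Difference = 3.36 − 4.41 = -1.05

-1.05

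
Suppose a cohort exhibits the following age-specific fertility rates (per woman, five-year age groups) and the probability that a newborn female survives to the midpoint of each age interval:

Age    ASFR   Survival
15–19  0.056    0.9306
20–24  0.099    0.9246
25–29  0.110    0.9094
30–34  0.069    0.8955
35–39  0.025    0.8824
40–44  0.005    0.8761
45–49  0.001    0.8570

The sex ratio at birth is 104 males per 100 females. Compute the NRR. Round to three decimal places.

Proportion female at birth = 100 / (100 + 104) = 0.49020.
Each age group contributes 5 × ASFR × survival:
  15–19: 5 × 0.056 × 0.9306 = 0.26057
  20–24: 5 × 0.099 × 0.9246 = 0.45768
  25–29: 5 × 0.110 × 0.9094 = 0.50017
  30–34: 5 × 0.069 × 0.8955 = 0.30895
  35–39: 5 × 0.025 × 0.8824 = 0.11030
  40–44: 5 × 0.005 × 0.8761 = 0.02190
  45–49: 5 × 0.001 × 0.8570 = 0.00429
Sum = 1.66386
NRR = 0.49020 × 1.66386 = 0.81562
An NRR under 1 implies long-run decline under these rates.

0.816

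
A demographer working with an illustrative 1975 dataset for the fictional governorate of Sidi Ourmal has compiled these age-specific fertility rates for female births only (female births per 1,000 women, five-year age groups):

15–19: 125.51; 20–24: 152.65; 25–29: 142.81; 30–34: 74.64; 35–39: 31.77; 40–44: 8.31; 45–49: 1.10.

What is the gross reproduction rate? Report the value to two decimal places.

2.68

Sum of female ASFRs = 125.51 + 152.65 + 142.81 + 74.64 + 31.77 + 8.31 + 1.10 = 536.79
GRR = 5 × 536.79 / 1000 = 2.68395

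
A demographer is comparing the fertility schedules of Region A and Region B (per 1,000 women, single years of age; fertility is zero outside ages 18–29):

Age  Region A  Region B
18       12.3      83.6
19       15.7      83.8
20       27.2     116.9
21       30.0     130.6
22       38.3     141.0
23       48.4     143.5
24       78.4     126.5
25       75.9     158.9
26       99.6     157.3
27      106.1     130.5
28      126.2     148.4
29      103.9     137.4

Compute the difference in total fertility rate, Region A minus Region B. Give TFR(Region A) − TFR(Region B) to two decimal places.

-0.80

Region A:
  Sum of ASFRs = 12.3 + 15.7 + 27.2 + 30.0 + 38.3 + 48.4 + 78.4 + 75.9 + 99.6 + 106.1 + 126.2 + 103.9 = 762.0
  TFR = 762.0 / 1000 = 0.762
Region B:
  Sum of ASFRs = 83.6 + 83.8 + 116.9 + 130.6 + 141.0 + 143.5 + 126.5 + 158.9 + 157.3 + 130.5 + 148.4 + 137.4 = 1558.4
  TFR = 1558.4 / 1000 = 1.5584
Difference = 0.762 − 1.5584 = -0.7964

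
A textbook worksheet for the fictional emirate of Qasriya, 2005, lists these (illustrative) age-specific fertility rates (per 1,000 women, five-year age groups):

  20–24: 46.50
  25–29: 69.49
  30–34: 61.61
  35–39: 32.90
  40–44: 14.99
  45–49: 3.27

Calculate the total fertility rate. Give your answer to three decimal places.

1.144

Sum of ASFRs = 46.50 + 69.49 + 61.61 + 32.90 + 14.99 + 3.27 = 228.76
TFR = 5 × 228.76 / 1000 = 1.1438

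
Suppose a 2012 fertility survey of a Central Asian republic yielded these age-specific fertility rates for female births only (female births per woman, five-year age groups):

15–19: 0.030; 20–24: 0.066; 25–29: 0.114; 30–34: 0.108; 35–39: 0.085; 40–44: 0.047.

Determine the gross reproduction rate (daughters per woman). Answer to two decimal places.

Sum of female ASFRs = 0.030 + 0.066 + 0.114 + 0.108 + 0.085 + 0.047 = 0.450
GRR = 5 × 0.450 = 2.25

2.25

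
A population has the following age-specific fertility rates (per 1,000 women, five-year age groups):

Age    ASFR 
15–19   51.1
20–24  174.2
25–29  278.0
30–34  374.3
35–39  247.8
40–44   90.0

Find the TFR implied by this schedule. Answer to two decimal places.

Sum of ASFRs = 51.1 + 174.2 + 278.0 + 374.3 + 247.8 + 90.0 = 1215.4
TFR = 5 × 1215.4 / 1000 = 6.077

6.08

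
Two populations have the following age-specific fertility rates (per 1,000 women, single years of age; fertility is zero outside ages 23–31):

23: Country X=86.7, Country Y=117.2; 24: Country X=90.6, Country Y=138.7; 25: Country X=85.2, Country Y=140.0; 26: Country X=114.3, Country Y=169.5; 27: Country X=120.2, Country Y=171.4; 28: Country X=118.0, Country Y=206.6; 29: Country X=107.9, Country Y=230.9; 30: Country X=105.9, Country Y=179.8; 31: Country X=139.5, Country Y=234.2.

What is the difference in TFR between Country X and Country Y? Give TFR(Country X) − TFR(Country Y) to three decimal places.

-0.620

Country X:
  Sum of ASFRs = 86.7 + 90.6 + 85.2 + 114.3 + 120.2 + 118.0 + 107.9 + 105.9 + 139.5 = 968.3
  TFR = 968.3 / 1000 = 0.9683
Country Y:
  Sum of ASFRs = 117.2 + 138.7 + 140.0 + 169.5 + 171.4 + 206.6 + 230.9 + 179.8 + 234.2 = 1588.3
  TFR = 1588.3 / 1000 = 1.5883
Difference = 0.9683 − 1.5883 = -0.62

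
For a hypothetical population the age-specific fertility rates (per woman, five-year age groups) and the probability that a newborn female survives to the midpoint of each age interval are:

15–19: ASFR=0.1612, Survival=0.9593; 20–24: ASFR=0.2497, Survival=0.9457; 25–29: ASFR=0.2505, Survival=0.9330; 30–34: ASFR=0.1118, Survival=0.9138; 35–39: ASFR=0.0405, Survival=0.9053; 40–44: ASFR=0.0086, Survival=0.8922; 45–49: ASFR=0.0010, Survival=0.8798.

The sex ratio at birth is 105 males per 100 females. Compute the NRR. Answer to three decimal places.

1.883

Proportion female at birth = 100 / (100 + 105) = 0.48780.
Per-age-group product (5 × ASFR × survival probability):
  15–19: 5 × 0.1612 × 0.9593 = 0.77320
  20–24: 5 × 0.2497 × 0.9457 = 1.18071
  25–29: 5 × 0.2505 × 0.9330 = 1.16858
  30–34: 5 × 0.1118 × 0.9138 = 0.51081
  35–39: 5 × 0.0405 × 0.9053 = 0.18332
  40–44: 5 × 0.0086 × 0.8922 = 0.03836
  45–49: 5 × 0.0010 × 0.8798 = 0.00440
Sum = 3.85938
NRR = 0.48780 × 3.85938 = 1.88261
With NRR above 1 the population is above replacement fertility.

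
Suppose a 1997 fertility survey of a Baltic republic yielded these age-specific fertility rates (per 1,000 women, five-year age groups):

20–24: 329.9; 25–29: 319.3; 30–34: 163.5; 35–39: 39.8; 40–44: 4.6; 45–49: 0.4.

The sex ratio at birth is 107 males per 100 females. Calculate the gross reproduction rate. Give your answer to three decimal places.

2.071

Proportion female at birth = 100 / (100 + 107) = 0.48309.
Sum of ASFRs = 329.9 + 319.3 + 163.5 + 39.8 + 4.6 + 0.4 = 857.5
TFR = 5 × 857.5 / 1000 = 4.2875
GRR = 0.48309 × 4.2875 = 2.07125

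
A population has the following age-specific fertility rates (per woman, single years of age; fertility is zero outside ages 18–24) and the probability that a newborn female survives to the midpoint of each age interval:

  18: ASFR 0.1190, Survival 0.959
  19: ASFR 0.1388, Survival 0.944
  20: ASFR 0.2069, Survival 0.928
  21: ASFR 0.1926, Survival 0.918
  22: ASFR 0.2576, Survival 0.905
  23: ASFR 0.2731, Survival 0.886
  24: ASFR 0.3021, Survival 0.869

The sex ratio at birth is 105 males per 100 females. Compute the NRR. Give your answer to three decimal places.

0.659

Proportion female at birth = 100 / (100 + 105) = 0.48780.
Survival-weighted fertility by age (1·fₓ·Sₓ):
  18: 1 × 0.1190 × 0.959 = 0.11412
  19: 1 × 0.1388 × 0.944 = 0.13103
  20: 1 × 0.2069 × 0.928 = 0.19200
  21: 1 × 0.1926 × 0.918 = 0.17681
  22: 1 × 0.2576 × 0.905 = 0.23313
  23: 1 × 0.2731 × 0.886 = 0.24197
  24: 1 × 0.3021 × 0.869 = 0.26252
Sum = 1.35158
NRR = 0.48780 × 1.35158 = 0.65930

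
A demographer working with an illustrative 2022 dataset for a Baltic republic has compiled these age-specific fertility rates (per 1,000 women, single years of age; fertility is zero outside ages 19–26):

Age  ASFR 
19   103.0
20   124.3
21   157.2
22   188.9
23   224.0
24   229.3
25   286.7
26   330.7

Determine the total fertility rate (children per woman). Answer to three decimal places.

Sum of ASFRs = 103.0 + 124.3 + 157.2 + 188.9 + 224.0 + 229.3 + 286.7 + 330.7 = 1644.1
TFR = 1644.1 / 1000 = 1.6441

1.644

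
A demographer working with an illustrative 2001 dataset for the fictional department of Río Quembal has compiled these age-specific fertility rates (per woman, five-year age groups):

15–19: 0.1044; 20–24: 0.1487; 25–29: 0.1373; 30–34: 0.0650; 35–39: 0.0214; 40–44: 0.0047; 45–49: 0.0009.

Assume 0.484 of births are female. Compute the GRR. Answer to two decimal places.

1.17

Proportion female at birth = 0.484.
Sum of ASFRs = 0.1044 + 0.1487 + 0.1373 + 0.0650 + 0.0214 + 0.0047 + 0.0009 = 0.4824
TFR = 5 × 0.4824 = 2.412
GRR = 0.484 × 2.412 = 1.16741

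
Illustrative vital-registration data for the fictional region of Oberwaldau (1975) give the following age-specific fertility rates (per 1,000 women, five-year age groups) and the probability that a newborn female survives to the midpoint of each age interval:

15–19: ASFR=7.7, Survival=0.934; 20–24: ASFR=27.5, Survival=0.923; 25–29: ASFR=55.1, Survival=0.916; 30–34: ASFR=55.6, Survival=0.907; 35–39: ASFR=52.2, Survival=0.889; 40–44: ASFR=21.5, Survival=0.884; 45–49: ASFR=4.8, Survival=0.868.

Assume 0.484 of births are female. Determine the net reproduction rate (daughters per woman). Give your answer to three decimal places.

Proportion female at birth = 0.484.
Survival-weighted fertility by age (5·fₓ·Sₓ):
  15–19: 5 × 7.7/1000 × 0.934 = 0.03596
  20–24: 5 × 27.5/1000 × 0.923 = 0.12691
  25–29: 5 × 55.1/1000 × 0.916 = 0.25236
  30–34: 5 × 55.6/1000 × 0.907 = 0.25215
  35–39: 5 × 52.2/1000 × 0.889 = 0.23203
  40–44: 5 × 21.5/1000 × 0.884 = 0.09503
  45–49: 5 × 4.8/1000 × 0.868 = 0.02083
Sum = 1.01527
NRR = 0.484 × 1.01527 = 0.49139

0.491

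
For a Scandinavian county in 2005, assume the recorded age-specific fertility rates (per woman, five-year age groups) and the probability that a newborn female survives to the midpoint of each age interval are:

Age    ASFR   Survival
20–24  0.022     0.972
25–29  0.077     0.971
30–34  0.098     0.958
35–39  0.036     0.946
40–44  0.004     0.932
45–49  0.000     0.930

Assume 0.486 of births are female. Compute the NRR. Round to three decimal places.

0.554

Proportion female at birth = 0.486.
Weighting each age-specific rate by interval width and survival:
  20–24: 5 × 0.022 × 0.972 = 0.10692
  25–29: 5 × 0.077 × 0.971 = 0.37384
  30–34: 5 × 0.098 × 0.958 = 0.46942
  35–39: 5 × 0.036 × 0.946 = 0.17028
  40–44: 5 × 0.004 × 0.932 = 0.01864
  45–49: 5 × 0.000 × 0.930 = 0.00000
Sum = 1.13910
NRR = 0.486 × 1.13910 = 0.55360
An NRR under 1 implies long-run decline under these rates.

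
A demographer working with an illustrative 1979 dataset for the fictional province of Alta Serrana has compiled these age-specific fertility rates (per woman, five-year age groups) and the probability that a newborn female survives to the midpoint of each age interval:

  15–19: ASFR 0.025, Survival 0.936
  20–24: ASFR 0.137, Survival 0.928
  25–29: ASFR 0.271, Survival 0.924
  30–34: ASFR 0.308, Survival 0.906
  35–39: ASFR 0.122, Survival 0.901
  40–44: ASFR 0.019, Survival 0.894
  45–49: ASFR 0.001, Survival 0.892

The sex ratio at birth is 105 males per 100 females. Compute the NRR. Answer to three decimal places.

Proportion female at birth = 100 / (100 + 105) = 0.48780.
Survival-weighted fertility by age (5·fₓ·Sₓ):
  15–19: 5 × 0.025 × 0.936 = 0.11700
  20–24: 5 × 0.137 × 0.928 = 0.63568
  25–29: 5 × 0.271 × 0.924 = 1.25202
  30–34: 5 × 0.308 × 0.906 = 1.39524
  35–39: 5 × 0.122 × 0.901 = 0.54961
  40–44: 5 × 0.019 × 0.894 = 0.08493
  45–49: 5 × 0.001 × 0.892 = 0.00446
Sum = 4.03894
NRR = 0.48780 × 4.03894 = 1.97019

1.970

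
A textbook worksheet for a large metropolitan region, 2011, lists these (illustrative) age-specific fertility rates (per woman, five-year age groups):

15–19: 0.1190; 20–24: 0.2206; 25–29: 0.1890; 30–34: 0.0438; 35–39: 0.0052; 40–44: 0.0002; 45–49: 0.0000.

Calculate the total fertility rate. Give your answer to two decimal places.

2.89

Sum of ASFRs = 0.1190 + 0.2206 + 0.1890 + 0.0438 + 0.0052 + 0.0002 + 0.0000 = 0.5778
TFR = 5 × 0.5778 = 2.889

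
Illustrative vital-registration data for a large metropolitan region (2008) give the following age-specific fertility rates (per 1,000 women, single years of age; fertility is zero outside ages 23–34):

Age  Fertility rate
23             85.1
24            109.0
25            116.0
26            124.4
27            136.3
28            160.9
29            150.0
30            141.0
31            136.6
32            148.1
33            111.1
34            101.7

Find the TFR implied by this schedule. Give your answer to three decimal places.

Sum of ASFRs = 85.1 + 109.0 + 116.0 + 124.4 + 136.3 + 160.9 + 150.0 + 141.0 + 136.6 + 148.1 + 111.1 + 101.7 = 1520.2
TFR = 1520.2 / 1000 = 1.5202

1.520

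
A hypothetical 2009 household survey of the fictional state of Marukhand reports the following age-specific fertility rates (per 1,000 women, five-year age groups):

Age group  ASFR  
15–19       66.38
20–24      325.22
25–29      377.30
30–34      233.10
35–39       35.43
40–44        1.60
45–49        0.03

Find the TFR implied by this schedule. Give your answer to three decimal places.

5.195

Sum of ASFRs = 66.38 + 325.22 + 377.30 + 233.10 + 35.43 + 1.60 + 0.03 = 1039.06
TFR = 5 × 1039.06 / 1000 = 5.1953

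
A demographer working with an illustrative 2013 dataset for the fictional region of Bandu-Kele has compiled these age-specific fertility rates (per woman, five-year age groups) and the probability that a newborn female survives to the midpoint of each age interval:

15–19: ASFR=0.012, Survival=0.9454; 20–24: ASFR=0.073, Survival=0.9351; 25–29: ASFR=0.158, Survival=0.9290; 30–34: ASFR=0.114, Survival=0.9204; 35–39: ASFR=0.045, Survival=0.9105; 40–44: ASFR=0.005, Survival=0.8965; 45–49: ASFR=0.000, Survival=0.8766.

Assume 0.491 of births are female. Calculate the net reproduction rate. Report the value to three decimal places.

Proportion female at birth = 0.491.
Per-age-group product (5 × ASFR × survival probability):
  15–19: 5 × 0.012 × 0.9454 = 0.05672
  20–24: 5 × 0.073 × 0.9351 = 0.34131
  25–29: 5 × 0.158 × 0.9290 = 0.73391
  30–34: 5 × 0.114 × 0.9204 = 0.52463
  35–39: 5 × 0.045 × 0.9105 = 0.20486
  40–44: 5 × 0.005 × 0.8965 = 0.02241
  45–49: 5 × 0.000 × 0.8766 = 0.00000
Sum = 1.88384
NRR = 0.491 × 1.88384 = 0.92497
With NRR below 1 the population is below replacement fertility.

0.925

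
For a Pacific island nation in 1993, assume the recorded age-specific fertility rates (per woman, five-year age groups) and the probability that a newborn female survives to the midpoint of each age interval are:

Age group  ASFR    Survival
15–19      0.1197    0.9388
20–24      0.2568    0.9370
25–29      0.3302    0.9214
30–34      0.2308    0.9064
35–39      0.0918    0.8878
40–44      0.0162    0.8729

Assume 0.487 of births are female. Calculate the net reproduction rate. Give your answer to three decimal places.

2.343

Proportion female at birth = 0.487.
Survival-weighted fertility by age (5·fₓ·Sₓ):
  15–19: 5 × 0.1197 × 0.9388 = 0.56187
  20–24: 5 × 0.2568 × 0.9370 = 1.20311
  25–29: 5 × 0.3302 × 0.9214 = 1.52123
  30–34: 5 × 0.2308 × 0.9064 = 1.04599
  35–39: 5 × 0.0918 × 0.8878 = 0.40750
  40–44: 5 × 0.0162 × 0.8729 = 0.07070
Sum = 4.81040
NRR = 0.487 × 4.81040 = 2.34266
With NRR above 1 the population is above replacement fertility.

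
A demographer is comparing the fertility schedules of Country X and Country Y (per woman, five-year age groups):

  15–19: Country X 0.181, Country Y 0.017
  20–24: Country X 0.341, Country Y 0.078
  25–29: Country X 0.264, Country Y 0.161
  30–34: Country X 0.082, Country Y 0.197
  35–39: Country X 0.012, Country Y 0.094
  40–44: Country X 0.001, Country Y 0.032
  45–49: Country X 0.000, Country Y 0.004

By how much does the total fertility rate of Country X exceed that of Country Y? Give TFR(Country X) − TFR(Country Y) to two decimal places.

1.49

Country X:
  Sum of ASFRs = 0.181 + 0.341 + 0.264 + 0.082 + 0.012 + 0.001 + 0.000 = 0.881
  TFR = 5 × 0.881 = 4.405
Country Y:
  Sum of ASFRs = 0.017 + 0.078 + 0.161 + 0.197 + 0.094 + 0.032 + 0.004 = 0.583
  TFR = 5 × 0.583 = 2.915
Difference = 4.405 − 2.915 = 1.49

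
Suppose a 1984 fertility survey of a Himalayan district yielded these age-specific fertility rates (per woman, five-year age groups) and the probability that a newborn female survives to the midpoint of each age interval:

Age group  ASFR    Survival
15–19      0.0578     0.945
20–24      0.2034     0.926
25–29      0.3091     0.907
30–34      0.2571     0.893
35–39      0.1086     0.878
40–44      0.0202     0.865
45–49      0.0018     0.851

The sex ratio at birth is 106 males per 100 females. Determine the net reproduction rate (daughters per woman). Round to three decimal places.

Proportion female at birth = 100 / (100 + 106) = 0.48544.
Weighting each age-specific rate by interval width and survival:
  15–19: 5 × 0.0578 × 0.945 = 0.27311
  20–24: 5 × 0.2034 × 0.926 = 0.94174
  25–29: 5 × 0.3091 × 0.907 = 1.40177
  30–34: 5 × 0.2571 × 0.893 = 1.14795
  35–39: 5 × 0.1086 × 0.878 = 0.47675
  40–44: 5 × 0.0202 × 0.865 = 0.08737
  45–49: 5 × 0.0018 × 0.851 = 0.00766
Sum = 4.33635
NRR = 0.48544 × 4.33635 = 2.10504

2.105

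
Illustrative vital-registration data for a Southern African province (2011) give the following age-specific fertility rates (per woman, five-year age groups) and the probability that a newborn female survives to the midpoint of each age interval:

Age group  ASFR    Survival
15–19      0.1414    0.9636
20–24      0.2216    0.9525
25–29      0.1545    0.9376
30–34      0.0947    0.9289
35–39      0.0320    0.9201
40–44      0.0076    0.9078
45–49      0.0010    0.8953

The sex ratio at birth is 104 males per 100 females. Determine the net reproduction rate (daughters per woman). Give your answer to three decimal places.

Proportion female at birth = 100 / (100 + 104) = 0.49020.
Each age group contributes 5 × ASFR × survival:
  15–19: 5 × 0.1414 × 0.9636 = 0.68127
  20–24: 5 × 0.2216 × 0.9525 = 1.05537
  25–29: 5 × 0.1545 × 0.9376 = 0.72430
  30–34: 5 × 0.0947 × 0.9289 = 0.43983
  35–39: 5 × 0.0320 × 0.9201 = 0.14722
  40–44: 5 × 0.0076 × 0.9078 = 0.03450
  45–49: 5 × 0.0010 × 0.8953 = 0.00448
Sum = 3.08697
NRR = 0.49020 × 3.08697 = 1.51323

1.513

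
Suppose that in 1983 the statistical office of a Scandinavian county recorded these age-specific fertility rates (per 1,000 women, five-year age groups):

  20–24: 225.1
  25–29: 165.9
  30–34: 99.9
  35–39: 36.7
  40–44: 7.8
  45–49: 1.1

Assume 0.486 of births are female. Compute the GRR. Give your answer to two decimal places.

Proportion female at birth = 0.486.
Sum of ASFRs = 225.1 + 165.9 + 99.9 + 36.7 + 7.8 + 1.1 = 536.5
TFR = 5 × 536.5 / 1000 = 2.6825
GRR = 0.486 × 2.6825 = 1.30370

1.30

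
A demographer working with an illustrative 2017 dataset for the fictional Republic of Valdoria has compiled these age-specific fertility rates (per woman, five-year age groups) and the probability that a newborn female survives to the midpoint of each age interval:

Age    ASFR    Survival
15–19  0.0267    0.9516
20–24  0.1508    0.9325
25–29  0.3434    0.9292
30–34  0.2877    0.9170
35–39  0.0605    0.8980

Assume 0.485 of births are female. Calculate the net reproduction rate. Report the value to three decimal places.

1.948

Proportion female at birth = 0.485.
Each age group contributes 5 × ASFR × survival:
  15–19: 5 × 0.0267 × 0.9516 = 0.12704
  20–24: 5 × 0.1508 × 0.9325 = 0.70311
  25–29: 5 × 0.3434 × 0.9292 = 1.59544
  30–34: 5 × 0.2877 × 0.9170 = 1.31910
  35–39: 5 × 0.0605 × 0.8980 = 0.27165
Sum = 4.01634
NRR = 0.485 × 4.01634 = 1.94792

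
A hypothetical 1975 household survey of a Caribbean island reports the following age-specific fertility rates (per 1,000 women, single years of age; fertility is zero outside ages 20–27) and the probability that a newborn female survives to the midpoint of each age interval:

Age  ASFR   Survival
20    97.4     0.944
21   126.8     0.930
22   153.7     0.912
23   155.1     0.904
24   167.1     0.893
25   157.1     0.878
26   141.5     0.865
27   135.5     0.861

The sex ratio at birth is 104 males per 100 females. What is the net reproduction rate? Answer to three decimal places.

0.498

Proportion female at birth = 100 / (100 + 104) = 0.49020.
Weighting each age-specific rate by interval width and survival:
  20: 1 × 97.4/1000 × 0.944 = 0.09195
  21: 1 × 126.8/1000 × 0.930 = 0.11792
  22: 1 × 153.7/1000 × 0.912 = 0.14017
  23: 1 × 155.1/1000 × 0.904 = 0.14021
  24: 1 × 167.1/1000 × 0.893 = 0.14922
  25: 1 × 157.1/1000 × 0.878 = 0.13793
  26: 1 × 141.5/1000 × 0.865 = 0.12240
  27: 1 × 135.5/1000 × 0.861 = 0.11667
Sum = 1.01647
NRR = 0.49020 × 1.01647 = 0.49827
NRR < 1, so the cohort does not fully replace itself.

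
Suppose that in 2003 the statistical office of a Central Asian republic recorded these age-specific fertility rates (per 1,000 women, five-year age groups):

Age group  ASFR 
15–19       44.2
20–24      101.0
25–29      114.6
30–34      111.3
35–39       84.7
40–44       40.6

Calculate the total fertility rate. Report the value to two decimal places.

2.48

Sum of ASFRs = 44.2 + 101.0 + 114.6 + 111.3 + 84.7 + 40.6 = 496.4
TFR = 5 × 496.4 / 1000 = 2.482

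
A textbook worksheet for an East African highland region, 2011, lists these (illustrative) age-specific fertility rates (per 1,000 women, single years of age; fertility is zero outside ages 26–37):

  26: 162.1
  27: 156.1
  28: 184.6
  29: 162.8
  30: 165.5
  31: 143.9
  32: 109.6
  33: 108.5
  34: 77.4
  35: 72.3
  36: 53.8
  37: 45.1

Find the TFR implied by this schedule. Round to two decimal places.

Sum of ASFRs = 162.1 + 156.1 + 184.6 + 162.8 + 165.5 + 143.9 + 109.6 + 108.5 + 77.4 + 72.3 + 53.8 + 45.1 = 1441.7
TFR = 1441.7 / 1000 = 1.4417

1.44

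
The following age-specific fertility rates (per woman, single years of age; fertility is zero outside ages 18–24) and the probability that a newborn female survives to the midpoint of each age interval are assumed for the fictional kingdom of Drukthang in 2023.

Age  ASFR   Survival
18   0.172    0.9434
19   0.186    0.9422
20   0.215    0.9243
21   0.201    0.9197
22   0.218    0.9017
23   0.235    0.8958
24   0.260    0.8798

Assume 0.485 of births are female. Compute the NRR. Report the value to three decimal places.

Proportion female at birth = 0.485.
Per-age-group product (1 × ASFR × survival probability):
  18: 1 × 0.172 × 0.9434 = 0.16226
  19: 1 × 0.186 × 0.9422 = 0.17525
  20: 1 × 0.215 × 0.9243 = 0.19872
  21: 1 × 0.201 × 0.9197 = 0.18486
  22: 1 × 0.218 × 0.9017 = 0.19657
  23: 1 × 0.235 × 0.8958 = 0.21051
  24: 1 × 0.260 × 0.8798 = 0.22875
Sum = 1.35692
NRR = 0.485 × 1.35692 = 0.65811

0.658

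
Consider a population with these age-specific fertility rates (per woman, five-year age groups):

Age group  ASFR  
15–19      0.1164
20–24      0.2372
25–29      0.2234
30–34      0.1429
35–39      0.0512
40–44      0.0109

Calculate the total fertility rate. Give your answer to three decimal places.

Sum of ASFRs = 0.1164 + 0.2372 + 0.2234 + 0.1429 + 0.0512 + 0.0109 = 0.7820
TFR = 5 × 0.7820 = 3.91

3.910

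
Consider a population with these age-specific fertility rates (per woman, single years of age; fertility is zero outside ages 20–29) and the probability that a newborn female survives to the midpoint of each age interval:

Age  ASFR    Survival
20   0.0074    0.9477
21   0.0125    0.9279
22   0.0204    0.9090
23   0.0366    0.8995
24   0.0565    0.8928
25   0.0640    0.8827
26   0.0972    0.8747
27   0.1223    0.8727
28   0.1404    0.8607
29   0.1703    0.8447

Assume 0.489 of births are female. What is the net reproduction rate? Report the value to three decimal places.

Proportion female at birth = 0.489.
Per-age-group product (1 × ASFR × survival probability):
  20: 1 × 0.0074 × 0.9477 = 0.00701
  21: 1 × 0.0125 × 0.9279 = 0.01160
  22: 1 × 0.0204 × 0.9090 = 0.01854
  23: 1 × 0.0366 × 0.8995 = 0.03292
  24: 1 × 0.0565 × 0.8928 = 0.05044
  25: 1 × 0.0640 × 0.8827 = 0.05649
  26: 1 × 0.0972 × 0.8747 = 0.08502
  27: 1 × 0.1223 × 0.8727 = 0.10673
  28: 1 × 0.1404 × 0.8607 = 0.12084
  29: 1 × 0.1703 × 0.8447 = 0.14385
Sum = 0.63344
NRR = 0.489 × 0.63344 = 0.30975
An NRR under 1 implies long-run decline under these rates.

0.310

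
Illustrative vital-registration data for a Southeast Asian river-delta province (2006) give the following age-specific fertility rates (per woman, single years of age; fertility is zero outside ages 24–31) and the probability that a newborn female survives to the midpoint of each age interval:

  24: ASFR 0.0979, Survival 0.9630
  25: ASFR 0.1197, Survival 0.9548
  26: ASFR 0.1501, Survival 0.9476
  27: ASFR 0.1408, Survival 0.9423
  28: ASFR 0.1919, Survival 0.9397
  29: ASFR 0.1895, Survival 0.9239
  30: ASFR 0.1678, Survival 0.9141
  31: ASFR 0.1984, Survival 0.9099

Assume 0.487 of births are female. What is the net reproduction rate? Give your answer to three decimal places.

Proportion female at birth = 0.487.
Each age group contributes 1 × ASFR × survival:
  24: 1 × 0.0979 × 0.9630 = 0.09428
  25: 1 × 0.1197 × 0.9548 = 0.11429
  26: 1 × 0.1501 × 0.9476 = 0.14223
  27: 1 × 0.1408 × 0.9423 = 0.13268
  28: 1 × 0.1919 × 0.9397 = 0.18033
  29: 1 × 0.1895 × 0.9239 = 0.17508
  30: 1 × 0.1678 × 0.9141 = 0.15339
  31: 1 × 0.1984 × 0.9099 = 0.18052
Sum = 1.17280
NRR = 0.487 × 1.17280 = 0.57115
With NRR below 1 the population is below replacement fertility.

0.571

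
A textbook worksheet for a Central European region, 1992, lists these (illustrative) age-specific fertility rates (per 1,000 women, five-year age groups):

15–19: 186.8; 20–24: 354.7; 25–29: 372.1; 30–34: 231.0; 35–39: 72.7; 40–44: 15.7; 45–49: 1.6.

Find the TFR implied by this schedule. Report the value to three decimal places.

Sum of ASFRs = 186.8 + 354.7 + 372.1 + 231.0 + 72.7 + 15.7 + 1.6 = 1234.6
TFR = 5 × 1234.6 / 1000 = 6.173

6.173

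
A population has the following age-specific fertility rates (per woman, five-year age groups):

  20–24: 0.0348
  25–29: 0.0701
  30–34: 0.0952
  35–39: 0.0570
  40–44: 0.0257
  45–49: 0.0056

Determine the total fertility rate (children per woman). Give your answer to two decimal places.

1.44

Sum of ASFRs = 0.0348 + 0.0701 + 0.0952 + 0.0570 + 0.0257 + 0.0056 = 0.2884
TFR = 5 × 0.2884 = 1.442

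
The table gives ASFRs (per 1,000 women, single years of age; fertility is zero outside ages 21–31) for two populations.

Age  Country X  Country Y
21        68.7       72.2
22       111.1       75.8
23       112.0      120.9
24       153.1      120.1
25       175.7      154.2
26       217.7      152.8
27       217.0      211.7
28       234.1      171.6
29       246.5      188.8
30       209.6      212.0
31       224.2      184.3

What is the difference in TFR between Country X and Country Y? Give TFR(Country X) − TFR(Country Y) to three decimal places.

Country X:
  Sum of ASFRs = 68.7 + 111.1 + 112.0 + 153.1 + 175.7 + 217.7 + 217.0 + 234.1 + 246.5 + 209.6 + 224.2 = 1969.7
  TFR = 1969.7 / 1000 = 1.9697
Country Y:
  Sum of ASFRs = 72.2 + 75.8 + 120.9 + 120.1 + 154.2 + 152.8 + 211.7 + 171.6 + 188.8 + 212.0 + 184.3 = 1664.4
  TFR = 1664.4 / 1000 = 1.6644
Difference = 1.9697 − 1.6644 = 0.3053

0.305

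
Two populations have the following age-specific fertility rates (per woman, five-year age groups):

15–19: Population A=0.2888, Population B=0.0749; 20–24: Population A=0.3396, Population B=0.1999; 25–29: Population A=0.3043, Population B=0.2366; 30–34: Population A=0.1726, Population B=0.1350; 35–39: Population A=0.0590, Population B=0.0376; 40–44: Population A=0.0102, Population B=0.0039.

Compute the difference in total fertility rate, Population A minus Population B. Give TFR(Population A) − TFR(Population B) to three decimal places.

2.433

Population A:
  Sum of ASFRs = 0.2888 + 0.3396 + 0.3043 + 0.1726 + 0.0590 + 0.0102 = 1.1745
  TFR = 5 × 1.1745 = 5.8725
Population B:
  Sum of ASFRs = 0.0749 + 0.1999 + 0.2366 + 0.1350 + 0.0376 + 0.0039 = 0.6879
  TFR = 5 × 0.6879 = 3.4395
Difference = 5.8725 − 3.4395 = 2.433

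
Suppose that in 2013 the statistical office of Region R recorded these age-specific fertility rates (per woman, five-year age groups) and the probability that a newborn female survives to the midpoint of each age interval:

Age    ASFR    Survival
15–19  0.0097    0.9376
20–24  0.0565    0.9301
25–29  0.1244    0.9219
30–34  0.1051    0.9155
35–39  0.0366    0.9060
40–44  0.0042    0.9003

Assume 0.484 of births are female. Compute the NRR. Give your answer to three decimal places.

0.749

Proportion female at birth = 0.484.
Per-age-group product (5 × ASFR × survival probability):
  15–19: 5 × 0.0097 × 0.9376 = 0.04547
  20–24: 5 × 0.0565 × 0.9301 = 0.26275
  25–29: 5 × 0.1244 × 0.9219 = 0.57342
  30–34: 5 × 0.1051 × 0.9155 = 0.48110
  35–39: 5 × 0.0366 × 0.9060 = 0.16580
  40–44: 5 × 0.0042 × 0.9003 = 0.01891
Sum = 1.54745
NRR = 0.484 × 1.54745 = 0.74897
With NRR below 1 the population is below replacement fertility.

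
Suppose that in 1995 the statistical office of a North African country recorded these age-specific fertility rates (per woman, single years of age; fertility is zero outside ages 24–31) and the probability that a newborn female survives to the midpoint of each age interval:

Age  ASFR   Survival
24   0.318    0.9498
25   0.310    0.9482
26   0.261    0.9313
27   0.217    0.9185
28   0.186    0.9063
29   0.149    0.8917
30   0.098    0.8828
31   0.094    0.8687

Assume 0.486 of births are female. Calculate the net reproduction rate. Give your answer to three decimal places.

0.733

Proportion female at birth = 0.486.
Survival-weighted fertility by age (1·fₓ·Sₓ):
  24: 1 × 0.318 × 0.9498 = 0.30204
  25: 1 × 0.310 × 0.9482 = 0.29394
  26: 1 × 0.261 × 0.9313 = 0.24307
  27: 1 × 0.217 × 0.9185 = 0.19931
  28: 1 × 0.186 × 0.9063 = 0.16857
  29: 1 × 0.149 × 0.8917 = 0.13286
  30: 1 × 0.098 × 0.8828 = 0.08651
  31: 1 × 0.094 × 0.8687 = 0.08166
Sum = 1.50796
NRR = 0.486 × 1.50796 = 0.73287
With NRR below 1 the population is below replacement fertility.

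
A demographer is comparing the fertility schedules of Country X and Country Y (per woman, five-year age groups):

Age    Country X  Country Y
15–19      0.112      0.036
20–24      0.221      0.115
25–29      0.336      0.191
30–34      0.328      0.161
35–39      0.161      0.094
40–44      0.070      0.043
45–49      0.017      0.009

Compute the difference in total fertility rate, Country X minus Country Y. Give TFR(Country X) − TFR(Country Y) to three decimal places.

2.980

Country X:
  Sum of ASFRs = 0.112 + 0.221 + 0.336 + 0.328 + 0.161 + 0.070 + 0.017 = 1.245
  TFR = 5 × 1.245 = 6.225
Country Y:
  Sum of ASFRs = 0.036 + 0.115 + 0.191 + 0.161 + 0.094 + 0.043 + 0.009 = 0.649
  TFR = 5 × 0.649 = 3.245
Difference = 6.225 − 3.245 = 2.98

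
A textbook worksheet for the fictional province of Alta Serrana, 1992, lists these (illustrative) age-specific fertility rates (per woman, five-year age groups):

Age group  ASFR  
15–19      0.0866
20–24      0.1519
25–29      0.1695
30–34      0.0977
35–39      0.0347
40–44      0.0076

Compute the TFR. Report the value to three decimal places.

Sum of ASFRs = 0.0866 + 0.1519 + 0.1695 + 0.0977 + 0.0347 + 0.0076 = 0.5480
TFR = 5 × 0.5480 = 2.74

2.740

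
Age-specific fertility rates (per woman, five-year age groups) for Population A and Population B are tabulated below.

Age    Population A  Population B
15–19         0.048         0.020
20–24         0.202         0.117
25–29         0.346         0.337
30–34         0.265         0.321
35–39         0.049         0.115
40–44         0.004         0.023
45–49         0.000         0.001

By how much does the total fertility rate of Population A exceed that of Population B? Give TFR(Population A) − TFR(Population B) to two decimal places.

-0.10

Population A:
  Sum of ASFRs = 0.048 + 0.202 + 0.346 + 0.265 + 0.049 + 0.004 + 0.000 = 0.914
  TFR = 5 × 0.914 = 4.57
Population B:
  Sum of ASFRs = 0.020 + 0.117 + 0.337 + 0.321 + 0.115 + 0.023 + 0.001 = 0.934
  TFR = 5 × 0.934 = 4.67
Difference = 4.57 − 4.67 = -0.1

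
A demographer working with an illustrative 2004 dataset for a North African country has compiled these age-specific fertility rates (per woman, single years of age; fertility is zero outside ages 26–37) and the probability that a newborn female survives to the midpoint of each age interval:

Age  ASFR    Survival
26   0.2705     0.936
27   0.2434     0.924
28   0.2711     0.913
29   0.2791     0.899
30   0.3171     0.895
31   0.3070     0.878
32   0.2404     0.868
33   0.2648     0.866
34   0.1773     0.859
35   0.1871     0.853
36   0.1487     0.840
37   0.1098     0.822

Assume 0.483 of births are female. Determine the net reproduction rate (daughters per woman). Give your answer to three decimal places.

1.205

Proportion female at birth = 0.483.
Per-age-group product (1 × ASFR × survival probability):
  26: 1 × 0.2705 × 0.936 = 0.25319
  27: 1 × 0.2434 × 0.924 = 0.22490
  28: 1 × 0.2711 × 0.913 = 0.24751
  29: 1 × 0.2791 × 0.899 = 0.25091
  30: 1 × 0.3171 × 0.895 = 0.28380
  31: 1 × 0.3070 × 0.878 = 0.26955
  32: 1 × 0.2404 × 0.868 = 0.20867
  33: 1 × 0.2648 × 0.866 = 0.22932
  34: 1 × 0.1773 × 0.859 = 0.15230
  35: 1 × 0.1871 × 0.853 = 0.15960
  36: 1 × 0.1487 × 0.840 = 0.12491
  37: 1 × 0.1098 × 0.822 = 0.09026
Sum = 2.49492
NRR = 0.483 × 2.49492 = 1.20505
With NRR above 1 the population is above replacement fertility.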